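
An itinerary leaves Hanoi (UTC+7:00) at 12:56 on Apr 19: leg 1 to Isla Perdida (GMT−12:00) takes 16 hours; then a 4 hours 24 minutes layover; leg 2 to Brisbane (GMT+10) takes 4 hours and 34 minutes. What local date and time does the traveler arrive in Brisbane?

16:54 on Apr 20

Convert departure to UTC: 12:56 − 7:00 = 05:56 UTC on Apr 19.
Add 16 hours leg 1 → 21:56 UTC.
Add 4 hours and 24 minutes layover in Isla Perdida → 02:20 UTC (Apr 20).
Add 4 hours and 34 minutes leg 2 → 06:54 UTC.
Brisbane is UTC+10:00, so local arrival = 06:54 + 10:00 = 16:54 on Apr 20.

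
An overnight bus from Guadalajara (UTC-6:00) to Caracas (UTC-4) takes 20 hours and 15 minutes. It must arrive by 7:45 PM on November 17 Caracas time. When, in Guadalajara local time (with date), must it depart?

9:30 PM on November 16

Target arrival in UTC: 7:45 PM + 4:00 = 11:45 PM on Nov 17.
Subtract 20 hours 15 minutes → departure 3:30 AM UTC on Nov 17.
Guadalajara is UTC−6:00: 3:30 AM − 6:00 = 9:30 PM on Nov 16.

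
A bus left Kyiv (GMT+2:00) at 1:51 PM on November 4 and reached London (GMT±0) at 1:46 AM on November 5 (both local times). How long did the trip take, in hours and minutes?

13 hours 55 minutes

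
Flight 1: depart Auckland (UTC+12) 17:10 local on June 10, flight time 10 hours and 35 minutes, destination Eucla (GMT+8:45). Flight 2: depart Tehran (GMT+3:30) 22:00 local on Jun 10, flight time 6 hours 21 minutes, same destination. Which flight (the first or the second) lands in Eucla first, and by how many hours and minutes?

the first, by 9 hours 6 minutes

Flight 1 in UTC: 17:10 − 12:00 = 05:10 on Jun 10.
+10 hours 35 minutes → arrive 15:45 UTC on Jun 10.
Flight 2 in UTC: 22:00 − 3:30 = 18:30 on Jun 10.
+6 hours and 21 minutes → arrive 00:51 UTC on Jun 11.
Flight 1 lands earlier by 9 hours 6 minutes.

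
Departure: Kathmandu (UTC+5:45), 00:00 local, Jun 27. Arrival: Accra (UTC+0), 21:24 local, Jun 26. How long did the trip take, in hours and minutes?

3 hours 9 minutes

Departure in UTC: 00:00 − 5:45 = 18:15 on Jun 26.
Arrival is already UTC: 21:24 on Jun 26.
Elapsed = 21:24 − 18:15 = 3 hours 9 minutes.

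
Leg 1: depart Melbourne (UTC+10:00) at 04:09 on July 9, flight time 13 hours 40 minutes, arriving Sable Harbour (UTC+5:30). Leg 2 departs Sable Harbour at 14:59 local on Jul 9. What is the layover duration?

Convert departure to UTC: 04:09 − 10:00 = 18:09 UTC on Jul 8.
Add 13 hours and 40 minutes flight time → 07:49 UTC (Jul 9).
Sable Harbour is UTC+5:30, so local arrival = 07:49 + 5:30 = 13:19 on Jul 9.
Layover = 14:59 − 13:19 = 1 hour 40 minutes.

1 hour 40 minutes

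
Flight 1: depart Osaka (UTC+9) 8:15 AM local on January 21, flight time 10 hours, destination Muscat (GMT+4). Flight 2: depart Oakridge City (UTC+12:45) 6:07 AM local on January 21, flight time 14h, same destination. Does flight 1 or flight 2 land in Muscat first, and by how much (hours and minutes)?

Flight 1 in UTC: 8:15 AM − 9:00 = 11:15 PM on Jan 20.
+10 hours → arrive 9:15 AM UTC on Jan 21.
Flight 2 in UTC: 6:07 AM − 12:45 = 5:22 PM on Jan 20.
+14 hours → arrive 7:22 AM UTC on Jan 21.
Flight 2 lands earlier by 1 hour 53 minutes.

the second, by 1 hour 53 minutes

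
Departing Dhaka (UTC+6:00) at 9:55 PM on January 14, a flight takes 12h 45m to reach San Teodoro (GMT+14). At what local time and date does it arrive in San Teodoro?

6:40 PM on January 15

San Teodoro is 8:00 ahead of Dhaka.
After 12 hours and 45 minutes it is 10:40 AM (Jan 15) in Dhaka.
Shift by the zone difference: 10:40 AM + 8:00 = 6:40 PM on Jan 15 in San Teodoro.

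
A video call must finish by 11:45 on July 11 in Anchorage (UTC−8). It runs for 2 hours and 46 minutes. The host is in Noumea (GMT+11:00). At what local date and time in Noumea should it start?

Target end time in UTC: 11:45 + 8:00 = 19:45 on Jul 11.
Subtract 2 hours and 46 minutes → start 16:59 UTC on Jul 11.
Noumea is UTC+11:00: 16:59 + 11:00 = 03:59 on Jul 12.

03:59 on July 12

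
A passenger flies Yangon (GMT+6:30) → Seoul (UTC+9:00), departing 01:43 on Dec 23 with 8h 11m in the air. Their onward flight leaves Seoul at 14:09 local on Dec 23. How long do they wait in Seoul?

1 hour 45 minutes

Convert departure to UTC: 01:43 − 6:30 = 19:13 UTC on Dec 22.
Add 8 hours and 11 minutes flight time → 03:24 UTC (Dec 23).
Seoul is UTC+9:00, so local arrival = 03:24 + 9:00 = 12:24 on Dec 23.
Layover = 14:09 − 12:24 = 1 hour 45 minutes.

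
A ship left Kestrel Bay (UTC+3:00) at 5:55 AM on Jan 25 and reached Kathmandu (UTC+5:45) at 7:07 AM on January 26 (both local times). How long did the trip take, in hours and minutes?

22 hours 27 minutes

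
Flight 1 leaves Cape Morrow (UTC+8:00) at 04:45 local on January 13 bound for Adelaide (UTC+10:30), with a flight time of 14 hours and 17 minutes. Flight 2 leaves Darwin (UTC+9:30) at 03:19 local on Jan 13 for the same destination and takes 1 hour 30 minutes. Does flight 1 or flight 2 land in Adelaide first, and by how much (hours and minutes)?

the second, by 15 hours 43 minutes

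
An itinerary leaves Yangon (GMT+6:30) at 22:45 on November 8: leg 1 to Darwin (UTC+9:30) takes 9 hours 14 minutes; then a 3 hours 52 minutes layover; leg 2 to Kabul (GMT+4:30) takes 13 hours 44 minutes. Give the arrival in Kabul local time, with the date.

23:35 on Nov 9

Convert departure to UTC: 22:45 − 6:30 = 16:15 UTC on Nov 8.
Add 9 hours 14 minutes leg 1 → 01:29 UTC (Nov 9).
Add 3 hours 52 minutes layover in Darwin → 05:21 UTC.
Add 13 hours 44 minutes leg 2 → 19:05 UTC.
Kabul is UTC+4:30, so local arrival = 19:05 + 4:30 = 23:35 on Nov 9.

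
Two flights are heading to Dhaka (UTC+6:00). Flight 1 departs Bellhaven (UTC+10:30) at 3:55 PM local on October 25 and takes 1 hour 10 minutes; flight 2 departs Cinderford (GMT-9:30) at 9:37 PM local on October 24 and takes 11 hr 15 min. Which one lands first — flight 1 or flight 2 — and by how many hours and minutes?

Flight 1 in UTC: 3:55 PM − 10:30 = 5:25 AM on Oct 25.
+1 hour 10 minutes → arrive 6:35 AM UTC on Oct 25.
Flight 2 in UTC: 9:37 PM + 9:30 = 7:07 AM on Oct 25.
+11 hours 15 minutes → arrive 6:22 PM UTC on Oct 25.
Flight 1 lands earlier by 11 hours 47 minutes.

the first, by 11 hours 47 minutes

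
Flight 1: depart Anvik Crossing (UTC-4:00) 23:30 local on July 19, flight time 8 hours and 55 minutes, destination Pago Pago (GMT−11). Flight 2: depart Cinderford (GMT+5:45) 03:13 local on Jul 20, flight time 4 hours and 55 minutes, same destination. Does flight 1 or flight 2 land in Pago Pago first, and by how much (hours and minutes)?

the second, by 10 hours 2 minutes

Flight 1 in UTC: 23:30 + 4:00 = 03:30 on Jul 20.
+8 hours 55 minutes → arrive 12:25 UTC on Jul 20.
Flight 2 in UTC: 03:13 − 5:45 = 21:28 on Jul 19.
+4 hours and 55 minutes → arrive 02:23 UTC on Jul 20.
Flight 2 lands earlier by 10 hours 2 minutes.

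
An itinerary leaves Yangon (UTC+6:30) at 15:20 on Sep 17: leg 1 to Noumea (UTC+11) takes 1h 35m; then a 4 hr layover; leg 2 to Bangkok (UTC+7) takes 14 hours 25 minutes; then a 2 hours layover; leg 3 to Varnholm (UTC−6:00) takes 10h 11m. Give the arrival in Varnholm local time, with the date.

11:01 on September 18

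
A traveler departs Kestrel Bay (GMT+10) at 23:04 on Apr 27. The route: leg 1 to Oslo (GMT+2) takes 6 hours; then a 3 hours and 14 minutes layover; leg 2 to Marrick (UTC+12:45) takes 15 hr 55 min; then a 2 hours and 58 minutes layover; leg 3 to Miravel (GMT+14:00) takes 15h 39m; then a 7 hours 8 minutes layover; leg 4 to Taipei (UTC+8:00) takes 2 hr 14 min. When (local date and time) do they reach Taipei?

Convert departure to UTC: 23:04 − 10:00 = 13:04 UTC on Apr 27.
Add 6 hours leg 1 → 19:04 UTC.
Add 3 hours 14 minutes layover in Oslo → 22:18 UTC.
Add 15 hours 55 minutes leg 2 → 14:13 UTC (Apr 28).
Add 2 hours and 58 minutes layover in Marrick → 17:11 UTC.
Add 15 hours and 39 minutes leg 3 → 08:50 UTC (Apr 29).
Add 7 hours 8 minutes layover in Miravel → 15:58 UTC.
Add 2 hours 14 minutes leg 4 → 18:12 UTC.
Taipei is UTC+8:00, so local arrival = 18:12 + 8:00 = 02:12 on Apr 30.

02:12 on April 30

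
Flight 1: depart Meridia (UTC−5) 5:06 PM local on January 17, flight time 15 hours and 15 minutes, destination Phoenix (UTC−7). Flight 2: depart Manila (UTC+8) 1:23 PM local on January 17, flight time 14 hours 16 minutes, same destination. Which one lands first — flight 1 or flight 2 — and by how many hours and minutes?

Flight 1 in UTC: 5:06 PM + 5:00 = 10:06 PM on Jan 17.
+15 hours and 15 minutes → arrive 1:21 PM UTC on Jan 18.
Flight 2 in UTC: 1:23 PM − 8:00 = 5:23 AM on Jan 17.
+14 hours and 16 minutes → arrive 7:39 PM UTC on Jan 17.
Flight 2 lands earlier by 17 hours 42 minutes.

the second, by 17 hours 42 minutes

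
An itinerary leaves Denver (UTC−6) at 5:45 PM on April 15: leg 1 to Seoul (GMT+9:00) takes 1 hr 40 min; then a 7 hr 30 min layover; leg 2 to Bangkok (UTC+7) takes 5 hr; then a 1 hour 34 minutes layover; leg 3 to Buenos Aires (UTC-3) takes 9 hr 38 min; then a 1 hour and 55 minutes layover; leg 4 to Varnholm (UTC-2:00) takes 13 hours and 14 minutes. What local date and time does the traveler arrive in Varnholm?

Convert departure to UTC: 5:45 PM + 6:00 = 11:45 PM UTC on Apr 15.
Add 1 hour and 40 minutes leg 1 → 1:25 AM UTC (Apr 16).
Add 7 hours and 30 minutes layover in Seoul → 8:55 AM UTC.
Add 5 hours leg 2 → 1:55 PM UTC.
Add 1 hour 34 minutes layover in Bangkok → 3:29 PM UTC.
Add 9 hours and 38 minutes leg 3 → 1:07 AM UTC (Apr 17).
Add 1 hour and 55 minutes layover in Buenos Aires → 3:02 AM UTC.
Add 13 hours 14 minutes leg 4 → 4:16 PM UTC.
Varnholm is UTC−2:00, so local arrival = 4:16 PM − 2:00 = 2:16 PM on Apr 17.

2:16 PM on April 17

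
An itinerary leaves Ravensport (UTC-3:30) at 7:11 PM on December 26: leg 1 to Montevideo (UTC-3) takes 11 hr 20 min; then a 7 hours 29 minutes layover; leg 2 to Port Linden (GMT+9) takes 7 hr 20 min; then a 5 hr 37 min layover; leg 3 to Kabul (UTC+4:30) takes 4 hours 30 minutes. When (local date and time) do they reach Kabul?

3:27 PM on December 28

Convert departure to UTC: 7:11 PM + 3:30 = 10:41 PM UTC on Dec 26.
Add 11 hours and 20 minutes leg 1 → 10:01 AM UTC (Dec 27).
Add 7 hours and 29 minutes layover in Montevideo → 5:30 PM UTC.
Add 7 hours 20 minutes leg 2 → 12:50 AM UTC (Dec 28).
Add 5 hours 37 minutes layover in Port Linden → 6:27 AM UTC.
Add 4 hours and 30 minutes leg 3 → 10:57 AM UTC.
Kabul is UTC+4:30, so local arrival = 10:57 AM + 4:30 = 3:27 PM on Dec 28.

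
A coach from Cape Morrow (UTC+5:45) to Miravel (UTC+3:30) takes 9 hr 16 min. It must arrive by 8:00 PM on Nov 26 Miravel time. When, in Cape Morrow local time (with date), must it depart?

12:59 PM on November 26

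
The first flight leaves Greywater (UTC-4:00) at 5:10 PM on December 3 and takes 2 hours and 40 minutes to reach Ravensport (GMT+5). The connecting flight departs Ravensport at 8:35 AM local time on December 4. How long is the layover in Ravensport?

3 hours 45 minutes

Convert departure to UTC: 5:10 PM + 4:00 = 9:10 PM UTC on Dec 3.
Add 2 hours 40 minutes flight time → 11:50 PM UTC.
Ravensport is UTC+5:00, so local arrival = 11:50 PM + 5:00 = 4:50 AM on Dec 4.
Layover = 8:35 AM − 4:50 AM = 3 hours 45 minutes.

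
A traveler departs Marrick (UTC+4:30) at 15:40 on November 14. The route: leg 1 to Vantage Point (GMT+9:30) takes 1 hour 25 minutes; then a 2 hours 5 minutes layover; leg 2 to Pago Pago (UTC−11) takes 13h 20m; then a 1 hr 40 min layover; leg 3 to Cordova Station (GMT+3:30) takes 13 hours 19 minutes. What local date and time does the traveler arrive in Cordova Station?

22:29 on November 15

Convert departure to UTC: 15:40 − 4:30 = 11:10 UTC on Nov 14.
Add 1 hour and 25 minutes leg 1 → 12:35 UTC.
Add 2 hours and 5 minutes layover in Vantage Point → 14:40 UTC.
Add 13 hours 20 minutes leg 2 → 04:00 UTC (Nov 15).
Add 1 hour and 40 minutes layover in Pago Pago → 05:40 UTC.
Add 13 hours and 19 minutes leg 3 → 18:59 UTC.
Cordova Station is UTC+3:30, so local arrival = 18:59 + 3:30 = 22:29 on Nov 15.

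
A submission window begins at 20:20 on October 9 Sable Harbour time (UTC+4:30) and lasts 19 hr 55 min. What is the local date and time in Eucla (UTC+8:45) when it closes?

Convert start to UTC: 20:20 − 4:30 = 15:50 UTC on Oct 9.
Add 19 hours 55 minutes duration → 11:45 UTC (Oct 10).
Eucla is UTC+8:45, so local end time = 11:45 + 8:45 = 20:30 on Oct 10.

20:30 on October 10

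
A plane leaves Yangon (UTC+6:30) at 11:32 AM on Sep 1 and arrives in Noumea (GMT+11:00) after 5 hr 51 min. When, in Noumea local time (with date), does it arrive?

9:53 PM on Sep 1

Convert departure to UTC: 11:32 AM − 6:30 = 5:02 AM UTC on Sep 1.
Add 5 hours and 51 minutes travel time → 10:53 AM UTC.
Noumea is UTC+11:00, so local arrival = 10:53 AM + 11:00 = 9:53 PM on Sep 1.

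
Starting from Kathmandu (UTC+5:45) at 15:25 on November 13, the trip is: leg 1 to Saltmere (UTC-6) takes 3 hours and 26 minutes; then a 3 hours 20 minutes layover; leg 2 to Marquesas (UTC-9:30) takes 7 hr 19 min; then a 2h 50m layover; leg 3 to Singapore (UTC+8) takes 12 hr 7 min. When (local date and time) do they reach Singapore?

22:42 on November 14

Convert departure to UTC: 15:25 − 5:45 = 09:40 UTC on Nov 13.
Add 3 hours and 26 minutes leg 1 → 13:06 UTC.
Add 3 hours 20 minutes layover in Saltmere → 16:26 UTC.
Add 7 hours 19 minutes leg 2 → 23:45 UTC.
Add 2 hours and 50 minutes layover in Marquesas → 02:35 UTC (Nov 14).
Add 12 hours 7 minutes leg 3 → 14:42 UTC.
Singapore is UTC+8:00, so local arrival = 14:42 + 8:00 = 22:42 on Nov 14.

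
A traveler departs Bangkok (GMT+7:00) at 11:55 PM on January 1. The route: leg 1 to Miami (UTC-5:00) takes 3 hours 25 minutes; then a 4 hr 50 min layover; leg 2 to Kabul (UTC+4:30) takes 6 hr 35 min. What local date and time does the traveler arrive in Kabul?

Convert departure to UTC: 11:55 PM − 7:00 = 4:55 PM UTC on Jan 1.
Add 3 hours 25 minutes leg 1 → 8:20 PM UTC.
Add 4 hours 50 minutes layover in Miami → 1:10 AM UTC (Jan 2).
Add 6 hours and 35 minutes leg 2 → 7:45 AM UTC.
Kabul is UTC+4:30, so local arrival = 7:45 AM + 4:30 = 12:15 PM on Jan 2.

12:15 PM on January 2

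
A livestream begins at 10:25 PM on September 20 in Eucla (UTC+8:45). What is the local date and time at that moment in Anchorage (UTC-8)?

5:40 AM on September 20

In UTC: 10:25 PM − 8:45 = 1:40 PM on Sep 20.
Anchorage is UTC−8:00: 1:40 PM − 8:00 = 5:40 AM on Sep 20.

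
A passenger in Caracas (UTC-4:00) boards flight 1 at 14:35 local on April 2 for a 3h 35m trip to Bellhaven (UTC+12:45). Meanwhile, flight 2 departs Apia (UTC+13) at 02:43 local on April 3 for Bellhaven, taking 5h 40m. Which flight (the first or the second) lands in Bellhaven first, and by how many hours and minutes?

the second, by 2 hours 47 minutes

Flight 1 in UTC: 14:35 + 4:00 = 18:35 on Apr 2.
+3 hours 35 minutes → arrive 22:10 UTC on Apr 2.
Flight 2 in UTC: 02:43 − 13:00 = 13:43 on Apr 2.
+5 hours and 40 minutes → arrive 19:23 UTC on Apr 2.
Flight 2 lands earlier by 2 hours 47 minutes.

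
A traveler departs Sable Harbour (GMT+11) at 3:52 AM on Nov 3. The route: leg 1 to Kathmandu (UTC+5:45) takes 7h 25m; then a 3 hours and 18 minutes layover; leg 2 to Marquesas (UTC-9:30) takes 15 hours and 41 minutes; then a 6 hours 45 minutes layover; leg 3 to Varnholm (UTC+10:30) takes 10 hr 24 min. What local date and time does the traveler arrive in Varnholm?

Convert departure to UTC: 3:52 AM − 11:00 = 4:52 PM UTC on Nov 2.
Add 7 hours 25 minutes leg 1 → 12:17 AM UTC (Nov 3).
Add 3 hours and 18 minutes layover in Kathmandu → 3:35 AM UTC.
Add 15 hours 41 minutes leg 2 → 7:16 PM UTC.
Add 6 hours 45 minutes layover in Marquesas → 2:01 AM UTC (Nov 4).
Add 10 hours and 24 minutes leg 3 → 12:25 PM UTC.
Varnholm is UTC+10:30, so local arrival = 12:25 PM + 10:30 = 10:55 PM on Nov 4.

10:55 PM on November 4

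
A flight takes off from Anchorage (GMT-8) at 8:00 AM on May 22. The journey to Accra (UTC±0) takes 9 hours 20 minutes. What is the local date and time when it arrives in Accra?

Convert departure to UTC: 8:00 AM + 8:00 = 4:00 PM UTC on May 22.
Add 9 hours 20 minutes travel time → 1:20 AM UTC (May 23).
Accra is UTC+0, so local arrival is the same: 1:20 AM on May 23.

1:20 AM on May 23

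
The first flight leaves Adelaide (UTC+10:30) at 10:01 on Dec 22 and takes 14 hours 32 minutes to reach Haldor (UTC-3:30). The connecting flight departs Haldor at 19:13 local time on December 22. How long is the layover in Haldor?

Convert departure to UTC: 10:01 − 10:30 = 23:31 UTC on Dec 21.
Add 14 hours and 32 minutes flight time → 14:03 UTC (Dec 22).
Haldor is UTC−3:30, so local arrival = 14:03 − 3:30 = 10:33 on Dec 22.
Layover = 19:13 − 10:33 = 8 hours 40 minutes.

8 hours 40 minutes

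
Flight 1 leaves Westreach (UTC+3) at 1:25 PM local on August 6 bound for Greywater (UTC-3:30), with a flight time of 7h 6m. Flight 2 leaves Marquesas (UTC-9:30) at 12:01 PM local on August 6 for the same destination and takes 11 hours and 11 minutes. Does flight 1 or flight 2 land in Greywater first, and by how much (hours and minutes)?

Flight 1 in UTC: 1:25 PM − 3:00 = 10:25 AM on Aug 6.
+7 hours 6 minutes → arrive 5:31 PM UTC on Aug 6.
Flight 2 in UTC: 12:01 PM + 9:30 = 9:31 PM on Aug 6.
+11 hours and 11 minutes → arrive 8:42 AM UTC on Aug 7.
Flight 1 lands earlier by 15 hours 11 minutes.

the first, by 15 hours 11 minutes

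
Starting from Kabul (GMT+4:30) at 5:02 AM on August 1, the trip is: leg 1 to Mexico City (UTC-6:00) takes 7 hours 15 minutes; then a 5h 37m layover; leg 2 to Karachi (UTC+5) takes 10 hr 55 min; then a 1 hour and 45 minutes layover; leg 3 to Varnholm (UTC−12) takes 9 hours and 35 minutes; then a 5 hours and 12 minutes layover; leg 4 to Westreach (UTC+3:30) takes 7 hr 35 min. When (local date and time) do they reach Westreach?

3:56 AM on Aug 3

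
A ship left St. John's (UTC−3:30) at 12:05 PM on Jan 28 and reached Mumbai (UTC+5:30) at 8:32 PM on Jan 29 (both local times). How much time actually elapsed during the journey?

23 hours 27 minutes

Departure in UTC: 12:05 PM + 3:30 = 3:35 PM on Jan 28.
Arrival in UTC: 8:32 PM − 5:30 = 3:02 PM on Jan 29.
Elapsed = 3:02 PM − 3:35 PM (+1 day) = 23 hours 27 minutes.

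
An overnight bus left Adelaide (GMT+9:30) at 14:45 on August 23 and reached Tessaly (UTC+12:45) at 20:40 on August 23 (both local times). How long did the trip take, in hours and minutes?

2 hours 40 minutes

Tessaly is 3:15 ahead of Adelaide.
Clock-face elapsed time (ignoring zones) is 5 hours 55 minutes.
Actual elapsed = 5 hours 55 minutes − 3:15 = 2 hours 40 minutes.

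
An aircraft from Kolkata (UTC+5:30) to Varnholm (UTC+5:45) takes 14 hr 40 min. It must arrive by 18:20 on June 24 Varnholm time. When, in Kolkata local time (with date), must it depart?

03:25 on June 24

Target arrival in UTC: 18:20 − 5:45 = 12:35 on Jun 24.
Subtract 14 hours 40 minutes → departure 21:55 UTC on Jun 23.
Kolkata is UTC+5:30: 21:55 + 5:30 = 03:25 on Jun 24.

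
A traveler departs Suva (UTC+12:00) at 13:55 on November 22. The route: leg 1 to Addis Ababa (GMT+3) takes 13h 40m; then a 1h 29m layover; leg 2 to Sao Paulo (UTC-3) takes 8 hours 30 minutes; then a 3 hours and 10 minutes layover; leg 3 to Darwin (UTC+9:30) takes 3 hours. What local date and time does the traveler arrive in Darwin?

17:14 on November 23

Convert departure to UTC: 13:55 − 12:00 = 01:55 UTC on Nov 22.
Add 13 hours 40 minutes leg 1 → 15:35 UTC.
Add 1 hour and 29 minutes layover in Addis Ababa → 17:04 UTC.
Add 8 hours and 30 minutes leg 2 → 01:34 UTC (Nov 23).
Add 3 hours and 10 minutes layover in Sao Paulo → 04:44 UTC.
Add 3 hours leg 3 → 07:44 UTC.
Darwin is UTC+9:30, so local arrival = 07:44 + 9:30 = 17:14 on Nov 23.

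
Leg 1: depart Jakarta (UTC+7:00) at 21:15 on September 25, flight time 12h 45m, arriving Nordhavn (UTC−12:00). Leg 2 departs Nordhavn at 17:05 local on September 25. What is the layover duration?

2 hours 5 minutes

Convert departure to UTC: 21:15 − 7:00 = 14:15 UTC on Sep 25.
Add 12 hours and 45 minutes flight time → 03:00 UTC (Sep 26).
Nordhavn is UTC−12:00, so local arrival = 03:00 − 12:00 = 15:00 on Sep 25.
Layover = 17:05 − 15:00 = 2 hours 5 minutes.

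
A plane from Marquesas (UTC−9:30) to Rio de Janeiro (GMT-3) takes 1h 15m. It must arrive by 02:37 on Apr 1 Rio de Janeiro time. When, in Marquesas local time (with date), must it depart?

18:52 on Mar 31

Target arrival in UTC: 02:37 + 3:00 = 05:37 on Apr 1.
Subtract 1 hour and 15 minutes → departure 04:22 UTC on Apr 1.
Marquesas is UTC−9:30: 04:22 − 9:30 = 18:52 on Mar 31.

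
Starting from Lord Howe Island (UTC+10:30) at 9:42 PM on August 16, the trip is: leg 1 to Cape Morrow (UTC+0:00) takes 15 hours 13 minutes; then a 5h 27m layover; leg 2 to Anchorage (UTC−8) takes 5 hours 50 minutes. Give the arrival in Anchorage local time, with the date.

5:42 AM on Aug 17

Convert departure to UTC: 9:42 PM − 10:30 = 11:12 AM UTC on Aug 16.
Add 15 hours and 13 minutes leg 1 → 2:25 AM UTC (Aug 17).
Add 5 hours and 27 minutes layover in Cape Morrow → 7:52 AM UTC.
Add 5 hours and 50 minutes leg 2 → 1:42 PM UTC.
Anchorage is UTC−8:00, so local arrival = 1:42 PM − 8:00 = 5:42 AM on Aug 17.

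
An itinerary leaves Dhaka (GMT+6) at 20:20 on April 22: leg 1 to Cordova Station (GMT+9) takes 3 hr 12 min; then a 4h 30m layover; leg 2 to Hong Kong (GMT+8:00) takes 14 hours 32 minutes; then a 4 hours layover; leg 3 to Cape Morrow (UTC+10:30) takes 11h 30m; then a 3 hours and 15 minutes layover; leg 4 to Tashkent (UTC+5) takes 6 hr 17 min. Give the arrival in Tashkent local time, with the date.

Convert departure to UTC: 20:20 − 6:00 = 14:20 UTC on Apr 22.
Add 3 hours and 12 minutes leg 1 → 17:32 UTC.
Add 4 hours 30 minutes layover in Cordova Station → 22:02 UTC.
Add 14 hours 32 minutes leg 2 → 12:34 UTC (Apr 23).
Add 4 hours layover in Hong Kong → 16:34 UTC.
Add 11 hours 30 minutes leg 3 → 04:04 UTC (Apr 24).
Add 3 hours 15 minutes layover in Cape Morrow → 07:19 UTC.
Add 6 hours 17 minutes leg 4 → 13:36 UTC.
Tashkent is UTC+5:00, so local arrival = 13:36 + 5:00 = 18:36 on Apr 24.

18:36 on April 24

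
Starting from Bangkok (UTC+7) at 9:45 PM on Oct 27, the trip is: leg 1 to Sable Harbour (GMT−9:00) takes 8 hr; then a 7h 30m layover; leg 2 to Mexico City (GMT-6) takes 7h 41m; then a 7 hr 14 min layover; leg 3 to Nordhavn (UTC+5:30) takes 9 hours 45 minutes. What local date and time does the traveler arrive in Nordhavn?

12:25 PM on October 29

Convert departure to UTC: 9:45 PM − 7:00 = 2:45 PM UTC on Oct 27.
Add 8 hours leg 1 → 10:45 PM UTC.
Add 7 hours 30 minutes layover in Sable Harbour → 6:15 AM UTC (Oct 28).
Add 7 hours 41 minutes leg 2 → 1:56 PM UTC.
Add 7 hours and 14 minutes layover in Mexico City → 9:10 PM UTC.
Add 9 hours and 45 minutes leg 3 → 6:55 AM UTC (Oct 29).
Nordhavn is UTC+5:30, so local arrival = 6:55 AM + 5:30 = 12:25 PM on Oct 29.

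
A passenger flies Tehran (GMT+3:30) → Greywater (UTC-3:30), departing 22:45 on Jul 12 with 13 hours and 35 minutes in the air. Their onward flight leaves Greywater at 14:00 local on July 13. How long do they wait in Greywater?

Convert departure to UTC: 22:45 − 3:30 = 19:15 UTC on Jul 12.
Add 13 hours 35 minutes flight time → 08:50 UTC (Jul 13).
Greywater is UTC−3:30, so local arrival = 08:50 − 3:30 = 05:20 on Jul 13.
Layover = 14:00 − 05:20 = 8 hours 40 minutes.

8 hours 40 minutes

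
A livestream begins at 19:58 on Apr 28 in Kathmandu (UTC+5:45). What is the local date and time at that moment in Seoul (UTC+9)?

23:13 on Apr 28

Seoul is 3:15 ahead of Kathmandu.
Shift by the zone difference: 19:58 + 3:15 = 23:13 on Apr 28 in Seoul.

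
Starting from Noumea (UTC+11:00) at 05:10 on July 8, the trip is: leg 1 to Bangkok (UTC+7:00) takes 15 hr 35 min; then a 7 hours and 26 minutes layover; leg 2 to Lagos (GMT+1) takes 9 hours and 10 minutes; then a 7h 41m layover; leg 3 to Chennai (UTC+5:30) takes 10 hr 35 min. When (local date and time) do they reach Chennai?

02:07 on Jul 10

Convert departure to UTC: 05:10 − 11:00 = 18:10 UTC on Jul 7.
Add 15 hours and 35 minutes leg 1 → 09:45 UTC (Jul 8).
Add 7 hours 26 minutes layover in Bangkok → 17:11 UTC.
Add 9 hours and 10 minutes leg 2 → 02:21 UTC (Jul 9).
Add 7 hours and 41 minutes layover in Lagos → 10:02 UTC.
Add 10 hours 35 minutes leg 3 → 20:37 UTC.
Chennai is UTC+5:30, so local arrival = 20:37 + 5:30 = 02:07 on Jul 10.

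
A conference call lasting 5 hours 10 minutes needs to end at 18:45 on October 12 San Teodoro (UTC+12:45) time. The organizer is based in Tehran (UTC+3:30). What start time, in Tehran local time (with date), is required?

04:20 on Oct 12

Target end time in UTC: 18:45 − 12:45 = 06:00 on Oct 12.
Subtract 5 hours and 10 minutes → start 00:50 UTC on Oct 12.
Tehran is UTC+3:30: 00:50 + 3:30 = 04:20 on Oct 12.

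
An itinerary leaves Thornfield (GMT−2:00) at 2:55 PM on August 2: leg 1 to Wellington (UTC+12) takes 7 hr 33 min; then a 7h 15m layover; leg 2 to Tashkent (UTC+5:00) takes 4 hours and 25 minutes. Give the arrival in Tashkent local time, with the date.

5:08 PM on August 3

Convert departure to UTC: 2:55 PM + 2:00 = 4:55 PM UTC on Aug 2.
Add 7 hours 33 minutes leg 1 → 12:28 AM UTC (Aug 3).
Add 7 hours and 15 minutes layover in Wellington → 7:43 AM UTC.
Add 4 hours 25 minutes leg 2 → 12:08 PM UTC.
Tashkent is UTC+5:00, so local arrival = 12:08 PM + 5:00 = 5:08 PM on Aug 3.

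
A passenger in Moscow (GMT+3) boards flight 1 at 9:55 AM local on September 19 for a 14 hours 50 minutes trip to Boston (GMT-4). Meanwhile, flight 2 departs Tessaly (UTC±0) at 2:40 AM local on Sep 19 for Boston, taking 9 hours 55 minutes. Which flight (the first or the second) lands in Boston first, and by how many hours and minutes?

Flight 1 in UTC: 9:55 AM − 3:00 = 6:55 AM on Sep 19.
+14 hours and 50 minutes → arrive 9:45 PM UTC on Sep 19.
Flight 2 departs at 2:40 AM UTC (Sep 19).
+9 hours and 55 minutes → arrive 12:35 PM UTC on Sep 19.
Flight 2 lands earlier by 9 hours 10 minutes.

the second, by 9 hours 10 minutes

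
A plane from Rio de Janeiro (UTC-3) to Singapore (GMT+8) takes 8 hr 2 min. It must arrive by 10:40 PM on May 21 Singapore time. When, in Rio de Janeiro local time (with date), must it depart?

3:38 AM on May 21

Target arrival in UTC: 10:40 PM − 8:00 = 2:40 PM on May 21.
Subtract 8 hours and 2 minutes → departure 6:38 AM UTC on May 21.
Rio de Janeiro is UTC−3:00: 6:38 AM − 3:00 = 3:38 AM on May 21.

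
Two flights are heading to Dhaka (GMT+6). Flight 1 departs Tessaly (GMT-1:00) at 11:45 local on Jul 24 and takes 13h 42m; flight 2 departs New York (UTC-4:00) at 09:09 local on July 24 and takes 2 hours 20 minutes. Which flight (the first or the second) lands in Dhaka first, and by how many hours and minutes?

the second, by 10 hours 58 minutes

Flight 1 in UTC: 11:45 + 1:00 = 12:45 on Jul 24.
+13 hours and 42 minutes → arrive 02:27 UTC on Jul 25.
Flight 2 in UTC: 09:09 + 4:00 = 13:09 on Jul 24.
+2 hours and 20 minutes → arrive 15:29 UTC on Jul 24.
Flight 2 lands earlier by 10 hours 58 minutes.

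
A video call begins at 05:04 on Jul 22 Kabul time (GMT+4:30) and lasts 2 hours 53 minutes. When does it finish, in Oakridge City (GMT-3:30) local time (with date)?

Convert start to UTC: 05:04 − 4:30 = 00:34 UTC on Jul 22.
Add 2 hours and 53 minutes duration → 03:27 UTC.
Oakridge City is UTC−3:30, so local end time = 03:27 − 3:30 = 23:57 on Jul 21.

23:57 on July 21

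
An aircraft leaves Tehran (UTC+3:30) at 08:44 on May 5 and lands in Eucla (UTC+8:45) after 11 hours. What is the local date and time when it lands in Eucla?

00:59 on May 6

Convert departure to UTC: 08:44 − 3:30 = 05:14 UTC on May 5.
Add 11 hours travel time → 16:14 UTC.
Eucla is UTC+8:45, so local arrival = 16:14 + 8:45 = 00:59 on May 6.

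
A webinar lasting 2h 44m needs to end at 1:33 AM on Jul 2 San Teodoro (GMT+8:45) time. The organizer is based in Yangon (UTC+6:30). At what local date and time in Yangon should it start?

8:34 PM on Jul 1

Target end time in UTC: 1:33 AM − 8:45 = 4:48 PM on Jul 1.
Subtract 2 hours and 44 minutes → start 2:04 PM UTC on Jul 1.
Yangon is UTC+6:30: 2:04 PM + 6:30 = 8:34 PM on Jul 1.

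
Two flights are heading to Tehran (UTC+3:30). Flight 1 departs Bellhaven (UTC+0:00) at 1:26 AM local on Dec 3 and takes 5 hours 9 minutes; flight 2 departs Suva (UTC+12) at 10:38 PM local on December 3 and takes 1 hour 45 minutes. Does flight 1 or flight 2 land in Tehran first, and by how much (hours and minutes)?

the first, by 5 hours 48 minutes

Flight 1 departs at 1:26 AM UTC (Dec 3).
+5 hours and 9 minutes → arrive 6:35 AM UTC on Dec 3.
Flight 2 in UTC: 10:38 PM − 12:00 = 10:38 AM on Dec 3.
+1 hour and 45 minutes → arrive 12:23 PM UTC on Dec 3.
Flight 1 lands earlier by 5 hours 48 minutes.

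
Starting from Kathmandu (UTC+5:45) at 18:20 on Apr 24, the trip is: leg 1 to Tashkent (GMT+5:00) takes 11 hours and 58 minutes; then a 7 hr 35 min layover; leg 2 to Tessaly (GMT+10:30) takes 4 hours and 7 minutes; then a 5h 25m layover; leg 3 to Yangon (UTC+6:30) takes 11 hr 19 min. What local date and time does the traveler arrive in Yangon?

Convert departure to UTC: 18:20 − 5:45 = 12:35 UTC on Apr 24.
Add 11 hours and 58 minutes leg 1 → 00:33 UTC (Apr 25).
Add 7 hours 35 minutes layover in Tashkent → 08:08 UTC.
Add 4 hours 7 minutes leg 2 → 12:15 UTC.
Add 5 hours and 25 minutes layover in Tessaly → 17:40 UTC.
Add 11 hours and 19 minutes leg 3 → 04:59 UTC (Apr 26).
Yangon is UTC+6:30, so local arrival = 04:59 + 6:30 = 11:29 on Apr 26.

11:29 on April 26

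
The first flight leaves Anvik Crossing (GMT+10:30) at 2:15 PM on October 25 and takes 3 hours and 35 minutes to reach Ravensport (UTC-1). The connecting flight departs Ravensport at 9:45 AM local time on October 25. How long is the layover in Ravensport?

3 hours 25 minutes

Convert departure to UTC: 2:15 PM − 10:30 = 3:45 AM UTC on Oct 25.
Add 3 hours 35 minutes flight time → 7:20 AM UTC.
Ravensport is UTC−1:00, so local arrival = 7:20 AM − 1:00 = 6:20 AM on Oct 25.
Layover = 9:45 AM − 6:20 AM = 3 hours 25 minutes.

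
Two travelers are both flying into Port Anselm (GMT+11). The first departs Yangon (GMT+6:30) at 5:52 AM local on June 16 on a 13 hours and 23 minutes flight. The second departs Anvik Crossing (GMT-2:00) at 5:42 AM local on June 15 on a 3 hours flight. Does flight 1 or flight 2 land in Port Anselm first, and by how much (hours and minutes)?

Flight 1 in UTC: 5:52 AM − 6:30 = 11:22 PM on Jun 15.
+13 hours 23 minutes → arrive 12:45 PM UTC on Jun 16.
Flight 2 in UTC: 5:42 AM + 2:00 = 7:42 AM on Jun 15.
+3 hours → arrive 10:42 AM UTC on Jun 15.
Flight 2 lands earlier by 26 hours 3 minutes.

the second, by 26 hours 3 minutes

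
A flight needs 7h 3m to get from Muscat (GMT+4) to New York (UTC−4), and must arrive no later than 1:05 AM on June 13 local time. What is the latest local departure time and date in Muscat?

2:02 AM on Jun 13

Target arrival in UTC: 1:05 AM + 4:00 = 5:05 AM on Jun 13.
Subtract 7 hours 3 minutes → departure 10:02 PM UTC on Jun 12.
Muscat is UTC+4:00: 10:02 PM + 4:00 = 2:02 AM on Jun 13.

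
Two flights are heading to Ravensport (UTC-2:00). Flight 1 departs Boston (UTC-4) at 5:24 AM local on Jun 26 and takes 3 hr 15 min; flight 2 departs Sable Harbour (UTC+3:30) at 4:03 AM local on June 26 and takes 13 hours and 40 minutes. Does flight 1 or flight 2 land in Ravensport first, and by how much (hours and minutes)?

the first, by 1 hour 34 minutes

Flight 1 in UTC: 5:24 AM + 4:00 = 9:24 AM on Jun 26.
+3 hours and 15 minutes → arrive 12:39 PM UTC on Jun 26.
Flight 2 in UTC: 4:03 AM − 3:30 = 12:33 AM on Jun 26.
+13 hours and 40 minutes → arrive 2:13 PM UTC on Jun 26.
Flight 1 lands earlier by 1 hour 34 minutes.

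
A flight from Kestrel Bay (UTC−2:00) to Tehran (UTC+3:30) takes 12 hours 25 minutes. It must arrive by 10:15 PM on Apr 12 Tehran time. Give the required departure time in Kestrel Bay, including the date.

4:20 AM on April 12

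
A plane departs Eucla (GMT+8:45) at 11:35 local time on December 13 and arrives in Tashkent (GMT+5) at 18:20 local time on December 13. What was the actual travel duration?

Departure in UTC: 11:35 − 8:45 = 02:50 on Dec 13.
Arrival in UTC: 18:20 − 5:00 = 13:20 on Dec 13.
Elapsed = 13:20 − 02:50 = 10 hours 30 minutes.

10 hours 30 minutes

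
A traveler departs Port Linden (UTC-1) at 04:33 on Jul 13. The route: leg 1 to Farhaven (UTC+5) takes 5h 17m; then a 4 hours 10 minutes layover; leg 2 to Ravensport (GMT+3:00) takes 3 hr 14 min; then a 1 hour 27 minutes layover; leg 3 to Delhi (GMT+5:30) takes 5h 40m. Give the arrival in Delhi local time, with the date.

Convert departure to UTC: 04:33 + 1:00 = 05:33 UTC on Jul 13.
Add 5 hours 17 minutes leg 1 → 10:50 UTC.
Add 4 hours and 10 minutes layover in Farhaven → 15:00 UTC.
Add 3 hours and 14 minutes leg 2 → 18:14 UTC.
Add 1 hour and 27 minutes layover in Ravensport → 19:41 UTC.
Add 5 hours 40 minutes leg 3 → 01:21 UTC (Jul 14).
Delhi is UTC+5:30, so local arrival = 01:21 + 5:30 = 06:51 on Jul 14.

06:51 on Jul 14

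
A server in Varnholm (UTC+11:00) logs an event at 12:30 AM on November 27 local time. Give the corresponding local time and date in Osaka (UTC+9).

10:30 PM on Nov 26

Osaka is 2:00 behind Varnholm.
Shift by the zone difference: 12:30 AM − 2:00 = 10:30 PM on Nov 26 in Osaka.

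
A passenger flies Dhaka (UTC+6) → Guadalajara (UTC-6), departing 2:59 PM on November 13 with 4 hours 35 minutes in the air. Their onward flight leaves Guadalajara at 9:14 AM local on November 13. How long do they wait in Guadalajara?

Convert departure to UTC: 2:59 PM − 6:00 = 8:59 AM UTC on Nov 13.
Add 4 hours 35 minutes flight time → 1:34 PM UTC.
Guadalajara is UTC−6:00, so local arrival = 1:34 PM − 6:00 = 7:34 AM on Nov 13.
Layover = 9:14 AM − 7:34 AM = 1 hour 40 minutes.

1 hour 40 minutes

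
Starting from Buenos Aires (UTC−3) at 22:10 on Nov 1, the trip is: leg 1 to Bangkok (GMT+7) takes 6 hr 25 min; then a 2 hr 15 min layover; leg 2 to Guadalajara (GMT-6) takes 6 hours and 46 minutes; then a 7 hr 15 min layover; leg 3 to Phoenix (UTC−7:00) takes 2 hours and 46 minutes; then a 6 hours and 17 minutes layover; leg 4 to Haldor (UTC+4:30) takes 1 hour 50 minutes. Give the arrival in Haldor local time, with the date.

15:14 on Nov 3

Convert departure to UTC: 22:10 + 3:00 = 01:10 UTC on Nov 2.
Add 6 hours 25 minutes leg 1 → 07:35 UTC.
Add 2 hours 15 minutes layover in Bangkok → 09:50 UTC.
Add 6 hours and 46 minutes leg 2 → 16:36 UTC.
Add 7 hours 15 minutes layover in Guadalajara → 23:51 UTC.
Add 2 hours and 46 minutes leg 3 → 02:37 UTC (Nov 3).
Add 6 hours and 17 minutes layover in Phoenix → 08:54 UTC.
Add 1 hour 50 minutes leg 4 → 10:44 UTC.
Haldor is UTC+4:30, so local arrival = 10:44 + 4:30 = 15:14 on Nov 3.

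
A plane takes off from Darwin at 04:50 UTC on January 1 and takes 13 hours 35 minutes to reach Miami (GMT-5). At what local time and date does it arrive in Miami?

Departure is given in UTC: 04:50 on Jan 1.
Add 13 hours 35 minutes → 18:25 UTC.
Miami is UTC−5:00: 18:25 − 5:00 = 13:25 on Jan 1.

13:25 on Jan 1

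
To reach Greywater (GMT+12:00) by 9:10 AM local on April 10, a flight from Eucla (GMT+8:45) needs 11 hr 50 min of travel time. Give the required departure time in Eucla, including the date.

Target arrival in UTC: 9:10 AM − 12:00 = 9:10 PM on Apr 9.
Subtract 11 hours 50 minutes → departure 9:20 AM UTC on Apr 9.
Eucla is UTC+8:45: 9:20 AM + 8:45 = 6:05 PM on Apr 9.

6:05 PM on Apr 9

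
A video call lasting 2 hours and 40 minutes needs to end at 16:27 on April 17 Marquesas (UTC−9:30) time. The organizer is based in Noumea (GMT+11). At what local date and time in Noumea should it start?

Target end time in UTC: 16:27 + 9:30 = 01:57 on Apr 18.
Subtract 2 hours and 40 minutes → start 23:17 UTC on Apr 17.
Noumea is UTC+11:00: 23:17 + 11:00 = 10:17 on Apr 18.

10:17 on Apr 18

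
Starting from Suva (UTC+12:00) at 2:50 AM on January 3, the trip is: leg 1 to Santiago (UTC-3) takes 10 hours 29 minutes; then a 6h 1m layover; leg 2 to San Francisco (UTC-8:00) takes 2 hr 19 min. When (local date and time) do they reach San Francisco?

Convert departure to UTC: 2:50 AM − 12:00 = 2:50 PM UTC on Jan 2.
Add 10 hours and 29 minutes leg 1 → 1:19 AM UTC (Jan 3).
Add 6 hours and 1 minute layover in Santiago → 7:20 AM UTC.
Add 2 hours and 19 minutes leg 2 → 9:39 AM UTC.
San Francisco is UTC−8:00, so local arrival = 9:39 AM − 8:00 = 1:39 AM on Jan 3.

1:39 AM on January 3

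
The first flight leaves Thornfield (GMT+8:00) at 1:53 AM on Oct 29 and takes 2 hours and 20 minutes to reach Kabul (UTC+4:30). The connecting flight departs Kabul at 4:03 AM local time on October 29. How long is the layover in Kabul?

3 hours 20 minutes

Convert departure to UTC: 1:53 AM − 8:00 = 5:53 PM UTC on Oct 28.
Add 2 hours and 20 minutes flight time → 8:13 PM UTC.
Kabul is UTC+4:30, so local arrival = 8:13 PM + 4:30 = 12:43 AM on Oct 29.
Layover = 4:03 AM − 12:43 AM = 3 hours 20 minutes.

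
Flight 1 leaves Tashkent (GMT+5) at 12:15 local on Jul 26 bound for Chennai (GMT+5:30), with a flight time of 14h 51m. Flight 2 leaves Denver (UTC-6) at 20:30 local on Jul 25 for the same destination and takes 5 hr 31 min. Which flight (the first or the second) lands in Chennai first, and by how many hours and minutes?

the second, by 14 hours 5 minutes

Flight 1 in UTC: 12:15 − 5:00 = 07:15 on Jul 26.
+14 hours and 51 minutes → arrive 22:06 UTC on Jul 26.
Flight 2 in UTC: 20:30 + 6:00 = 02:30 on Jul 26.
+5 hours 31 minutes → arrive 08:01 UTC on Jul 26.
Flight 2 lands earlier by 14 hours 5 minutes.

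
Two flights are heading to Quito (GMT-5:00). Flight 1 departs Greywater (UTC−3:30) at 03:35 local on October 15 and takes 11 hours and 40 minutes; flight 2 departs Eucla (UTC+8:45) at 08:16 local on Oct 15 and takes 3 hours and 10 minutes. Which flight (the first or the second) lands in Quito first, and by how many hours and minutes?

the second, by 16 hours 4 minutes

Flight 1 in UTC: 03:35 + 3:30 = 07:05 on Oct 15.
+11 hours and 40 minutes → arrive 18:45 UTC on Oct 15.
Flight 2 in UTC: 08:16 − 8:45 = 23:31 on Oct 14.
+3 hours and 10 minutes → arrive 02:41 UTC on Oct 15.
Flight 2 lands earlier by 16 hours 4 minutes.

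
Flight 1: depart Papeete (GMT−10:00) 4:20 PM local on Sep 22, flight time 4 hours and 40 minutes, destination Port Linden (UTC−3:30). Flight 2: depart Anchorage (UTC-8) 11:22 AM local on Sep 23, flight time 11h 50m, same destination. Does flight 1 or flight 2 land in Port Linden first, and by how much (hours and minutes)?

Flight 1 in UTC: 4:20 PM + 10:00 = 2:20 AM on Sep 23.
+4 hours 40 minutes → arrive 7:00 AM UTC on Sep 23.
Flight 2 in UTC: 11:22 AM + 8:00 = 7:22 PM on Sep 23.
+11 hours 50 minutes → arrive 7:12 AM UTC on Sep 24.
Flight 1 lands earlier by 24 hours 12 minutes.

the first, by 24 hours 12 minutes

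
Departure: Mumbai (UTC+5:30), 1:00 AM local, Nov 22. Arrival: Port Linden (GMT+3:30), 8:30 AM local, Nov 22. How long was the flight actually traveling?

Departure in UTC: 1:00 AM − 5:30 = 7:30 PM on Nov 21.
Arrival in UTC: 8:30 AM − 3:30 = 5:00 AM on Nov 22.
Elapsed = 5:00 AM − 7:30 PM (+1 day) = 9 hours 30 minutes.

9 hours 30 minutes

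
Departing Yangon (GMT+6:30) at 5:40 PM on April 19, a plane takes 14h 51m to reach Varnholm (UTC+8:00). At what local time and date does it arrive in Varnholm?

Convert departure to UTC: 5:40 PM − 6:30 = 11:10 AM UTC on Apr 19.
Add 14 hours and 51 minutes travel time → 2:01 AM UTC (Apr 20).
Varnholm is UTC+8:00, so local arrival = 2:01 AM + 8:00 = 10:01 AM on Apr 20.

10:01 AM on Apr 20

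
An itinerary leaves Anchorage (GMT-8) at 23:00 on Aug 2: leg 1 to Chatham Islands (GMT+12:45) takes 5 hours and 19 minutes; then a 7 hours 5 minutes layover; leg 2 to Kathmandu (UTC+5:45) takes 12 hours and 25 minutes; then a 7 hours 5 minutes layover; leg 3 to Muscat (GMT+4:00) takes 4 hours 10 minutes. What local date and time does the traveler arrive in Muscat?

23:04 on Aug 4

Convert departure to UTC: 23:00 + 8:00 = 07:00 UTC on Aug 3.
Add 5 hours 19 minutes leg 1 → 12:19 UTC.
Add 7 hours 5 minutes layover in Chatham Islands → 19:24 UTC.
Add 12 hours and 25 minutes leg 2 → 07:49 UTC (Aug 4).
Add 7 hours and 5 minutes layover in Kathmandu → 14:54 UTC.
Add 4 hours 10 minutes leg 3 → 19:04 UTC.
Muscat is UTC+4:00, so local arrival = 19:04 + 4:00 = 23:04 on Aug 4.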